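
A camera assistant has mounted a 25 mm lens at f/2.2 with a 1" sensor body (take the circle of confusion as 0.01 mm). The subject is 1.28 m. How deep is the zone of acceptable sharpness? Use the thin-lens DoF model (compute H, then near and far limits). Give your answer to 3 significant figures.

113 mm

Hyperfocal distance H = f²/(N·c) + f = 25²/(2.2 × 0.01) + 25 = 625/0.022 + 25 ≈ 28434.1 mm ≈ 28.43 m.
Near limit Dn = s·(H − f)/(H + s − 2f) = 1280 × (28434.1 − 25) / (28434.1 + 1280 − 2 × 25) = 1280 × 28409.1 / 29664.1 ≈ 1225.85 mm.
Far limit Df = s·(H − f)/(H − s) = 1280 × (28434.1 − 25) / (28434.1 − 1280) = 1280 × 28409.1 / 27154.1 ≈ 1339.16 mm.
Depth of field = Df − Dn = 1339.16 − 1225.85 ≈ 113.31 mm.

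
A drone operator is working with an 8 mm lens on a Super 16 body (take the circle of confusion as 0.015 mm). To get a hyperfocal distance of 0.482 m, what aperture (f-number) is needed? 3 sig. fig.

Rearrange H = f²/(N·c) + f for N: N = f² / ((H − f)·c).
N = 8² / ((482 − 8) × 0.015) = 64 / 7.110 ≈ 9.

f/9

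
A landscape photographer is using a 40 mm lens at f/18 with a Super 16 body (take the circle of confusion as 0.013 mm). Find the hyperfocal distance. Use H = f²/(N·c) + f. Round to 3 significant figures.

Hyperfocal distance H = f²/(N·c) + f = 40²/(18 × 0.013) + 40 = 1600/0.234 + 40 ≈ 6877.6 mm ≈ 6.88 m.

6.88 m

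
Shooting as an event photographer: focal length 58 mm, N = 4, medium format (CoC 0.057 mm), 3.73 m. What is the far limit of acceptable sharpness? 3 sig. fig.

4.97 m

Hyperfocal distance H = f²/(N·c) + f = 58²/(4 × 0.057) + 58 = 3364/0.228 + 58 ≈ 14812.4 mm ≈ 14.81 m.
Far limit Df = s·(H − f)/(H − s) = 3730 × (14812.4 − 58) / (14812.4 − 3730) = 3730 × 14754.4 / 11082.4 ≈ 4965.9 mm ≈ 4.97 m.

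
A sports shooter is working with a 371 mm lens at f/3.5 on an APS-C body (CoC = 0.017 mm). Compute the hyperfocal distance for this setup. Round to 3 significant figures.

2310 m

Hyperfocal distance H = f²/(N·c) + f = 371²/(3.5 × 0.017) + 371 = 137641/0.0595 + 371 ≈ 2313665.1 mm ≈ 2310 m.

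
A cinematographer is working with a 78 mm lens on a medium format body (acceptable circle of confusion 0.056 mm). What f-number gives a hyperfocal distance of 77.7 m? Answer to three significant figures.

f/1.40

Rearrange H = f²/(N·c) + f for N: N = f² / ((H − f)·c).
N = 78² / ((77700 − 78) × 0.056) = 6084 / 4347 ≈ 1.40.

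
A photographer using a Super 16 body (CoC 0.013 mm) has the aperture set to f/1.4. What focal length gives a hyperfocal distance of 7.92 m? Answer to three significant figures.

12.0 mm

From H = f²/(N·c) + f, with f ≪ H: f ≈ √(H·N·c) = √(7920 × 1.4 × 0.013) = √144.14 ≈ 12.01 mm.
The +f correction barely moves this — solving exactly, f² + N·c·f − N·c·H = 0 ⇒ f = (−N·c + √((N·c)² + 4·N·c·H))/2 = (−0.0182 + √576.58)/2 ≈ 11.997 mm, so f ≈ 12.0 mm.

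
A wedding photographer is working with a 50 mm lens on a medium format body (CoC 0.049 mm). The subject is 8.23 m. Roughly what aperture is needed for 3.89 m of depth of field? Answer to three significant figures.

Write h = H − f = f²/(N·c). The thin-lens limits are Dn = s·h/(h + (s−f)) and Df = s·h/(h − (s−f)), so DoF = Df − Dn = 2·s·(s−f)·h / (h² − (s−f)²).
That is a quadratic in h: DoF·h² − 2·s·(s−f)·h − DoF·(s−f)² = 0 ⇒ h = (s−f)·(s + √(s² + DoF²)) / DoF = 8180 × (8230 + √(8230² + 3890²)) / 3890 = 8180 × (8230 + 9103.02) / 3890 ≈ 36448 mm.
Then N = f²/(c·h) = 50² / (0.049 × 36448) = 2500 / 1786.0 ≈ 1.40.

f/1.40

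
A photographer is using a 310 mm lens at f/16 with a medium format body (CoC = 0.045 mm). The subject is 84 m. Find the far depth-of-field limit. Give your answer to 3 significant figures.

225 m

Hyperfocal distance H = f²/(N·c) + f = 310²/(16 × 0.045) + 310 = 96100/0.72 + 310 ≈ 133782.2 mm ≈ 133.8 m.
Far limit Df = s·(H − f)/(H − s) = 84000 × (133782.2 − 310) / (133782.2 − 84000) = 84000 × 133472.2 / 49782.2 ≈ 225214 mm ≈ 225 m.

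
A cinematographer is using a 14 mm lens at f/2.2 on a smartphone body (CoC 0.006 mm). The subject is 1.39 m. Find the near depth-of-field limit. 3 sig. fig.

1.27 m

Hyperfocal distance H = f²/(N·c) + f = 14²/(2.2 × 0.006) + 14 = 196/0.0132 + 14 ≈ 14862.5 mm ≈ 14.86 m.
Near limit Dn = s·(H − f)/(H + s − 2f) = 1390 × (14862.5 − 14) / (14862.5 + 1390 − 2 × 14) = 1390 × 14848.5 / 16224.5 ≈ 1272.1 mm ≈ 1.27 m.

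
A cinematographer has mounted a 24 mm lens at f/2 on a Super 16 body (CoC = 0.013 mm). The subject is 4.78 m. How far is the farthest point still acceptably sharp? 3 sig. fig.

Hyperfocal distance H = f²/(N·c) + f = 24²/(2 × 0.013) + 24 = 576/0.026 + 24 ≈ 22177.8 mm ≈ 22.18 m.
Far limit Df = s·(H − f)/(H − s) = 4780 × (22177.8 − 24) / (22177.8 − 4780) = 4780 × 22153.8 / 17397.8 ≈ 6086.7 mm ≈ 6.09 m.

6.09 m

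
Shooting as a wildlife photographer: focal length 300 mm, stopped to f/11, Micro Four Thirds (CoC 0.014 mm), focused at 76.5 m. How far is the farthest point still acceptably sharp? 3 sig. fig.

Hyperfocal distance H = f²/(N·c) + f = 300²/(11 × 0.014) + 300 = 90000/0.154 + 300 ≈ 584715.6 mm ≈ 584.7 m.
Far limit Df = s·(H − f)/(H − s) = 76500 × (584715.6 − 300) / (584715.6 − 76500) = 76500 × 584415.6 / 508215.6 ≈ 87970 mm ≈ 88.0 m.

88.0 m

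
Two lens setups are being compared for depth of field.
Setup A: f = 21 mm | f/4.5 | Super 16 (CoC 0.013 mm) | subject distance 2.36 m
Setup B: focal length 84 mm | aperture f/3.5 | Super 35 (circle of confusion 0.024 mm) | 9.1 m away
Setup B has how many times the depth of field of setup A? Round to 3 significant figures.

1.22

Setup A: H = 21²/(4.5×0.013) + 21 ≈ 7559.5 mm; DoF = Df − Dn = 3421.7 − 1801.1 ≈ 1620.6 mm.
Setup B: H = 84²/(3.5×0.024) + 84 ≈ 84084.0 mm; DoF = Df − Dn = 10194.2 − 8217.9 ≈ 1976.3 mm.
Ratio = 1976.3 / 1620.6 ≈ 1.22.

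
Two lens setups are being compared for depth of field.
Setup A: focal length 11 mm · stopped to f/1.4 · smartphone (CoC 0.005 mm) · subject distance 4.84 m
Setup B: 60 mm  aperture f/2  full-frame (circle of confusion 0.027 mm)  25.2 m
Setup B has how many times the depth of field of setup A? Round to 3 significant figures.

Setup A: H = 11²/(1.4×0.005) + 11 ≈ 17296.7 mm; DoF = Df − Dn = 6716.3 − 3783.1 ≈ 2933.2 mm.
Setup B: H = 60²/(2×0.027) + 60 ≈ 66726.7 mm; DoF = Df − Dn = 40456 − 18299 ≈ 22157 mm.
Ratio = 22157 / 2933.2 ≈ 7.55.

7.55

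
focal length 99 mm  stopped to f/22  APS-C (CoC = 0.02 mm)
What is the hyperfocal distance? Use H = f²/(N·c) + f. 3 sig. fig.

22.4 m

Hyperfocal distance H = f²/(N·c) + f = 99²/(22 × 0.02) + 99 = 9801/0.44 + 99 ≈ 22374.0 mm ≈ 22.4 m.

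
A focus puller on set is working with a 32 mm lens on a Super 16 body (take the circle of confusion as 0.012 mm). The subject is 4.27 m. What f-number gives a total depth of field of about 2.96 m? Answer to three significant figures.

Write h = H − f = f²/(N·c). The thin-lens limits are Dn = s·h/(h + (s−f)) and Df = s·h/(h − (s−f)), so DoF = Df − Dn = 2·s·(s−f)·h / (h² − (s−f)²).
That is a quadratic in h: DoF·h² − 2·s·(s−f)·h − DoF·(s−f)² = 0 ⇒ h = (s−f)·(s + √(s² + DoF²)) / DoF = 4238 × (4270 + √(4270² + 2960²)) / 2960 = 4238 × (4270 + 5195.62) / 2960 ≈ 13552 mm.
Then N = f²/(c·h) = 32² / (0.012 × 13552) = 1024 / 162.63 ≈ 6.30.

f/6.30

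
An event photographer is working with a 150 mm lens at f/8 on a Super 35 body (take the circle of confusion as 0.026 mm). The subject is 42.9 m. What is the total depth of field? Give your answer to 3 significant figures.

Hyperfocal distance H = f²/(N·c) + f = 150²/(8 × 0.026) + 150 = 22500/0.208 + 150 ≈ 108323.1 mm ≈ 108.3 m.
Near limit Dn = s·(H − f)/(H + s − 2f) = 42900 × (108323.1 − 150) / (108323.1 + 42900 − 2 × 150) = 42900 × 108173.1 / 150923.1 ≈ 30748 mm.
Far limit Df = s·(H − f)/(H − s) = 42900 × (108323.1 − 150) / (108323.1 − 42900) = 42900 × 108173.1 / 65423.1 ≈ 70933 mm.
Depth of field = Df − Dn = 70933 − 30748 ≈ 40185 mm ≈ 40.2 m.

40.2 m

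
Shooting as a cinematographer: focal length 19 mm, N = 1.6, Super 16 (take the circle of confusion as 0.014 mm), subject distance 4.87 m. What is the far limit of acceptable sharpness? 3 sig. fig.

Hyperfocal distance H = f²/(N·c) + f = 19²/(1.6 × 0.014) + 19 = 361/0.0224 + 19 ≈ 16135.1 mm ≈ 16.14 m.
Far limit Df = s·(H − f)/(H − s) = 4870 × (16135.1 − 19) / (16135.1 − 4870) = 4870 × 16116.1 / 11265.1 ≈ 6967.1 mm ≈ 6.97 m.

6.97 m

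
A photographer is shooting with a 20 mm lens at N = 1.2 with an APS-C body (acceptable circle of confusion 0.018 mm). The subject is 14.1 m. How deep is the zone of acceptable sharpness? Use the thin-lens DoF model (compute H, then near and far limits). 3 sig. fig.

50.8 m

Hyperfocal distance H = f²/(N·c) + f = 20²/(1.2 × 0.018) + 20 = 400/0.0216 + 20 ≈ 18538.5 mm ≈ 18.54 m.
Near limit Dn = s·(H − f)/(H + s − 2f) = 14100 × (18538.5 − 20) / (18538.5 + 14100 − 2 × 20) = 14100 × 18518.5 / 32598.5 ≈ 8010 mm.
Far limit Df = s·(H − f)/(H − s) = 14100 × (18538.5 − 20) / (18538.5 − 14100) = 14100 × 18518.5 / 4438.5 ≈ 58828 mm.
Depth of field = Df − Dn = 58828 − 8010 ≈ 50818 mm ≈ 50.8 m.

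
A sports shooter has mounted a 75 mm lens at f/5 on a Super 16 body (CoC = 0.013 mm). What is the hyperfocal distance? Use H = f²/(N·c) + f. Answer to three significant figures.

Hyperfocal distance H = f²/(N·c) + f = 75²/(5 × 0.013) + 75 = 5625/0.065 + 75 ≈ 86613.5 mm ≈ 86.6 m.

86.6 m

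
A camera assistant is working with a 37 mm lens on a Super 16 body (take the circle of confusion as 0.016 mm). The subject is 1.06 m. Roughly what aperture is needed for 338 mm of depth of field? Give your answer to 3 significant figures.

Write h = H − f = f²/(N·c). The thin-lens limits are Dn = s·h/(h + (s−f)) and Df = s·h/(h − (s−f)), so DoF = Df − Dn = 2·s·(s−f)·h / (h² − (s−f)²).
That is a quadratic in h: DoF·h² − 2·s·(s−f)·h − DoF·(s−f)² = 0 ⇒ h = (s−f)·(s + √(s² + DoF²)) / DoF = 1023 × (1060 + √(1060² + 338²)) / 338 = 1023 × (1060 + 1112.58) / 338 ≈ 6575.6 mm.
Then N = f²/(c·h) = 37² / (0.016 × 6575.6) = 1369 / 105.21 ≈ 13.

f/13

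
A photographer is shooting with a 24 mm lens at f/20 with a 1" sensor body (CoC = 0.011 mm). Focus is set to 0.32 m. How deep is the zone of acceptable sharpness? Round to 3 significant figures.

73.3 mm

Hyperfocal distance H = f²/(N·c) + f = 24²/(20 × 0.011) + 24 = 576/0.22 + 24 ≈ 2642.2 mm ≈ 2.642 m.
Near limit Dn = s·(H − f)/(H + s − 2f) = 320 × (2642.2 − 24) / (2642.2 + 320 − 2 × 24) = 320 × 2618.2 / 2914.2 ≈ 287.497 mm.
Far limit Df = s·(H − f)/(H − s) = 320 × (2642.2 − 24) / (2642.2 − 320) = 320 × 2618.2 / 2322.2 ≈ 360.789 mm.
Depth of field = Df − Dn = 360.789 − 287.497 ≈ 73.292 mm.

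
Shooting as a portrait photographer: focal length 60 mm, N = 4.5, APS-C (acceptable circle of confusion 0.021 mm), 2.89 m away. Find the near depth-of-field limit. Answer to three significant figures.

Hyperfocal distance H = f²/(N·c) + f = 60²/(4.5 × 0.021) + 60 = 3600/0.0945 + 60 ≈ 38155.2 mm ≈ 38.16 m.
Near limit Dn = s·(H − f)/(H + s − 2f) = 2890 × (38155.2 − 60) / (38155.2 + 2890 − 2 × 60) = 2890 × 38095.2 / 40925.2 ≈ 2690.2 mm ≈ 2.69 m.

2.69 m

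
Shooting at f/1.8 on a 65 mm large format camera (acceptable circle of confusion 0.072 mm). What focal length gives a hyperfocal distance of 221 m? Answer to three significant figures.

169 mm

From H = f²/(N·c) + f, with f ≪ H: f ≈ √(H·N·c) = √(221000 × 1.8 × 0.072) = √28642 ≈ 169.2 mm.
The +f correction barely moves this — solving exactly, f² + N·c·f − N·c·H = 0 ⇒ f = (−N·c + √((N·c)² + 4·N·c·H))/2 = (−0.1296 + √114566)/2 ≈ 169.17 mm, so f ≈ 169 mm.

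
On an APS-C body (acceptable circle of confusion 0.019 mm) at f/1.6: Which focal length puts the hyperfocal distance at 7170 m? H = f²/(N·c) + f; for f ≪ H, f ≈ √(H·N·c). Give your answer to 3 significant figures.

467 mm

From H = f²/(N·c) + f, with f ≪ H: f ≈ √(H·N·c) = √(7170000 × 1.6 × 0.019) = √217968 ≈ 466.9 mm.
The +f correction barely moves this — solving exactly, f² + N·c·f − N·c·H = 0 ⇒ f = (−N·c + √((N·c)² + 4·N·c·H))/2 = (−0.0304 + √871872)/2 ≈ 466.86 mm, so f ≈ 467 mm.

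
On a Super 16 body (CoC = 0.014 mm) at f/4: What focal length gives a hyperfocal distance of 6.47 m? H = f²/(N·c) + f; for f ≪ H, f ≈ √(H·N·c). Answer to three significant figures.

From H = f²/(N·c) + f, with f ≪ H: f ≈ √(H·N·c) = √(6470 × 4 × 0.014) = √362.32 ≈ 19.03 mm.
The +f correction barely moves this — solving exactly, f² + N·c·f − N·c·H = 0 ⇒ f = (−N·c + √((N·c)² + 4·N·c·H))/2 = (−0.056 + √1449.3)/2 ≈ 19.007 mm, so f ≈ 19.0 mm.

19.0 mm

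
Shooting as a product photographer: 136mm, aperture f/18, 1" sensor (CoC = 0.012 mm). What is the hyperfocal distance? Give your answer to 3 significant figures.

Hyperfocal distance H = f²/(N·c) + f = 136²/(18 × 0.012) + 136 = 18496/0.216 + 136 ≈ 85765.6 mm ≈ 85.8 m.

85.8 m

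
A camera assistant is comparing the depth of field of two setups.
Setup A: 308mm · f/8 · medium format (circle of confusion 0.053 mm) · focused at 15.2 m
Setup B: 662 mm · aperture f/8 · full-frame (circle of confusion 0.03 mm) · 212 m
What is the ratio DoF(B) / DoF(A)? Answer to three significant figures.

Setup A: H = 308²/(8×0.053) + 308 ≈ 224043.8 mm; DoF = Df − Dn = 16283.9 − 14251.4 ≈ 2032.5 mm.
Setup B: H = 662²/(8×0.03) + 662 ≈ 1826678.7 mm; DoF = Df − Dn = 239748 − 190009 ≈ 49739 mm.
Ratio = 49739 / 2032.5 ≈ 24.5.

24.5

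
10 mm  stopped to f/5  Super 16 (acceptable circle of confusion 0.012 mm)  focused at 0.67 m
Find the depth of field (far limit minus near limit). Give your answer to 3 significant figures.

Hyperfocal distance H = f²/(N·c) + f = 10²/(5 × 0.012) + 10 = 100/0.06 + 10 ≈ 1676.7 mm ≈ 1.677 m.
Near limit Dn = s·(H − f)/(H + s − 2f) = 670 × (1676.7 − 10) / (1676.7 + 670 − 2 × 10) = 670 × 1666.7 / 2326.7 ≈ 479.94 mm.
Far limit Df = s·(H − f)/(H − s) = 670 × (1676.7 − 10) / (1676.7 − 670) = 670 × 1666.7 / 1006.7 ≈ 1109.27 mm.
Depth of field = Df − Dn = 1109.27 − 479.94 ≈ 629.33 mm ≈ 0.629 m.

0.629 m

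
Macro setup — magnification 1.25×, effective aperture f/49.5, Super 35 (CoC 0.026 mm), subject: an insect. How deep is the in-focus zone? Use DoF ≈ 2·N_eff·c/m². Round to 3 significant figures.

At magnification m, DoF ≈ 2·N_eff·c/m² = 2 × 49.5 × 0.026 / 1.25² = 2.574 / 1.562 ≈ 1.65 mm.

1.65 mm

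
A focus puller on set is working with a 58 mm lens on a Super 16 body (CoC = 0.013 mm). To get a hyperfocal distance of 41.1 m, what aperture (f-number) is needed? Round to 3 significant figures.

Rearrange H = f²/(N·c) + f for N: N = f² / ((H − f)·c).
N = 58² / ((41100 − 58) × 0.013) = 3364 / 533.5 ≈ 6.30.

f/6.30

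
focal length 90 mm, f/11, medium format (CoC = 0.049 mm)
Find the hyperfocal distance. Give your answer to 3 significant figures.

Hyperfocal distance H = f²/(N·c) + f = 90²/(11 × 0.049) + 90 = 8100/0.539 + 90 ≈ 15117.8 mm ≈ 15.1 m.

15.1 m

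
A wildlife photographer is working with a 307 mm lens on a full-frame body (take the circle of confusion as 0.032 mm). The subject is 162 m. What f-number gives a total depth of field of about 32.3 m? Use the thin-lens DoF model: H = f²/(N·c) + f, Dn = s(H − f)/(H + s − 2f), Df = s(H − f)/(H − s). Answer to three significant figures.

Write h = H − f = f²/(N·c). The thin-lens limits are Dn = s·h/(h + (s−f)) and Df = s·h/(h − (s−f)), so DoF = Df − Dn = 2·s·(s−f)·h / (h² − (s−f)²).
That is a quadratic in h: DoF·h² − 2·s·(s−f)·h − DoF·(s−f)² = 0 ⇒ h = (s−f)·(s + √(s² + DoF²)) / DoF = 161693 × (162000 + √(162000² + 32300²)) / 32300 = 161693 × (162000 + 165189) / 32300 ≈ 1637898 mm.
Then N = f²/(c·h) = 307² / (0.032 × 1637898) = 94249 / 52413 ≈ 1.80.

f/1.80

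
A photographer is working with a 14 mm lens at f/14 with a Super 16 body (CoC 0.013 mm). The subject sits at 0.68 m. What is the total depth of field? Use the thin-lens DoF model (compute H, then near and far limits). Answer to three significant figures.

Hyperfocal distance H = f²/(N·c) + f = 14²/(14 × 0.013) + 14 = 196/0.182 + 14 ≈ 1090.9 mm ≈ 1.091 m.
Near limit Dn = s·(H − f)/(H + s − 2f) = 680 × (1090.9 − 14) / (1090.9 + 680 − 2 × 14) = 680 × 1076.9 / 1742.9 ≈ 420.2 mm.
Far limit Df = s·(H − f)/(H − s) = 680 × (1090.9 − 14) / (1090.9 − 680) = 680 × 1076.9 / 410.9 ≈ 1782.1 mm.
Depth of field = Df − Dn = 1782.1 − 420.2 ≈ 1361.9 mm ≈ 1.36 m.

1.36 m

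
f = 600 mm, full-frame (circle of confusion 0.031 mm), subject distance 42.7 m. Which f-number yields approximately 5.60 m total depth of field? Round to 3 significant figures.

Write h = H − f = f²/(N·c). The thin-lens limits are Dn = s·h/(h + (s−f)) and Df = s·h/(h − (s−f)), so DoF = Df − Dn = 2·s·(s−f)·h / (h² − (s−f)²).
That is a quadratic in h: DoF·h² − 2·s·(s−f)·h − DoF·(s−f)² = 0 ⇒ h = (s−f)·(s + √(s² + DoF²)) / DoF = 42100 × (42700 + √(42700² + 5600²)) / 5600 = 42100 × (42700 + 43065.6) / 5600 ≈ 644774 mm.
Then N = f²/(c·h) = 600² / (0.031 × 644774) = 360000 / 19988 ≈ 18.

f/18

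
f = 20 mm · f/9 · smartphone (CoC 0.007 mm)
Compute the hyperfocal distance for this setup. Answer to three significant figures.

6.37 m

Hyperfocal distance H = f²/(N·c) + f = 20²/(9 × 0.007) + 20 = 400/0.063 + 20 ≈ 6369.2 mm ≈ 6.37 m.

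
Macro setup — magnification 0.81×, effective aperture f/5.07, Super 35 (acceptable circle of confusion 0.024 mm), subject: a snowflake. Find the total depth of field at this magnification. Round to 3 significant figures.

At magnification m, DoF ≈ 2·N_eff·c/m² = 2 × 5.07 × 0.024 / 0.81² = 0.2434 / 0.6561 ≈ 0.371 mm.

0.371 mm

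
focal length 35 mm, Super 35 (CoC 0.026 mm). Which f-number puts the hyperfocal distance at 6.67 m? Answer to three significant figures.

f/7.10

Rearrange H = f²/(N·c) + f for N: N = f² / ((H − f)·c).
N = 35² / ((6670 − 35) × 0.026) = 1225 / 172.5 ≈ 7.10.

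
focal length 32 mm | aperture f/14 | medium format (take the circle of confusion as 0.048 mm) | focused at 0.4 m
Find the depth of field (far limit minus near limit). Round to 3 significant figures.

205 mm

Hyperfocal distance H = f²/(N·c) + f = 32²/(14 × 0.048) + 32 = 1024/0.672 + 32 ≈ 1555.8 mm ≈ 1.556 m.
Near limit Dn = s·(H − f)/(H + s − 2f) = 400 × (1555.8 − 32) / (1555.8 + 400 − 2 × 32) = 400 × 1523.8 / 1891.8 ≈ 322.19 mm.
Far limit Df = s·(H − f)/(H − s) = 400 × (1555.8 − 32) / (1555.8 − 400) = 400 × 1523.8 / 1155.8 ≈ 527.36 mm.
Depth of field = Df − Dn = 527.36 − 322.19 ≈ 205.17 mm.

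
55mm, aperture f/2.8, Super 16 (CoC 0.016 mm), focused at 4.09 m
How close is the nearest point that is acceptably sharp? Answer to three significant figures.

3.86 m

Hyperfocal distance H = f²/(N·c) + f = 55²/(2.8 × 0.016) + 55 = 3025/0.0448 + 55 ≈ 67577.3 mm ≈ 67.58 m.
Near limit Dn = s·(H − f)/(H + s − 2f) = 4090 × (67577.3 − 55) / (67577.3 + 4090 − 2 × 55) = 4090 × 67522.3 / 71557.3 ≈ 3859.4 mm ≈ 3.86 m.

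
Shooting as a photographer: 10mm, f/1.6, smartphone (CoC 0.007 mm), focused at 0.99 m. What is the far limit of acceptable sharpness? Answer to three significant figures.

1.11 m

Hyperfocal distance H = f²/(N·c) + f = 10²/(1.6 × 0.007) + 10 = 100/0.0112 + 10 ≈ 8938.6 mm ≈ 8.939 m.
Far limit Df = s·(H − f)/(H − s) = 990 × (8938.6 − 10) / (8938.6 − 990) = 990 × 8928.6 / 7948.6 ≈ 1112.1 mm ≈ 1.11 m.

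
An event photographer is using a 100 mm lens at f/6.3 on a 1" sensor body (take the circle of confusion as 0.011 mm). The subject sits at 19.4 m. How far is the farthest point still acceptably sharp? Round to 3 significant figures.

Hyperfocal distance H = f²/(N·c) + f = 100²/(6.3 × 0.011) + 100 = 10000/0.0693 + 100 ≈ 144400.1 mm ≈ 144.4 m.
Far limit Df = s·(H − f)/(H − s) = 19400 × (144400.1 − 100) / (144400.1 − 19400) = 19400 × 144300.1 / 125000.1 ≈ 22395 mm ≈ 22.4 m.

22.4 m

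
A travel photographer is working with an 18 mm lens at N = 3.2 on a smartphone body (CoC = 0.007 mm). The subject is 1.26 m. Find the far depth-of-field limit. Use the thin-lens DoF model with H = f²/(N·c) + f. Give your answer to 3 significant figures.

Hyperfocal distance H = f²/(N·c) + f = 18²/(3.2 × 0.007) + 18 = 324/0.0224 + 18 ≈ 14482.3 mm ≈ 14.48 m.
Far limit Df = s·(H − f)/(H − s) = 1260 × (14482.3 − 18) / (14482.3 − 1260) = 1260 × 14464.3 / 13222.3 ≈ 1378.4 mm ≈ 1.38 m.

1.38 m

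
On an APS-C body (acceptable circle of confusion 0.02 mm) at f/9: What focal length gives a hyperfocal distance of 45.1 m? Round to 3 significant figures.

90.0 mm

From H = f²/(N·c) + f, with f ≪ H: f ≈ √(H·N·c) = √(45100 × 9 × 0.02) = √8118.0 ≈ 90.10 mm.
Exact: f² + N·c·f − N·c·H = 0 ⇒ f = (−N·c + √((N·c)² + 4·N·c·H))/2 = (−0.18 + √32472)/2 ≈ 90.010 mm ≈ 90.0 mm.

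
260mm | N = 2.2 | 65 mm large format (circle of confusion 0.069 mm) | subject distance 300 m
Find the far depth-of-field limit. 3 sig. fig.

Hyperfocal distance H = f²/(N·c) + f = 260²/(2.2 × 0.069) + 260 = 67600/0.1518 + 260 ≈ 445582.8 mm ≈ 445.6 m.
Far limit Df = s·(H − f)/(H − s) = 300000 × (445582.8 − 260) / (445582.8 − 300000) = 300000 × 445322.8 / 145582.8 ≈ 917669 mm ≈ 918 m.

918 m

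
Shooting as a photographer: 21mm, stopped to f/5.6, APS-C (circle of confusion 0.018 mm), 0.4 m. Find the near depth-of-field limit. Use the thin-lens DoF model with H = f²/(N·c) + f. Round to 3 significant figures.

Hyperfocal distance H = f²/(N·c) + f = 21²/(5.6 × 0.018) + 21 = 441/0.1008 + 21 ≈ 4396.0 mm ≈ 4.396 m.
Near limit Dn = s·(H − f)/(H + s − 2f) = 400 × (4396.0 − 21) / (4396.0 + 400 − 2 × 21) = 400 × 4375.0 / 4754.0 ≈ 368.11 mm.

368 mm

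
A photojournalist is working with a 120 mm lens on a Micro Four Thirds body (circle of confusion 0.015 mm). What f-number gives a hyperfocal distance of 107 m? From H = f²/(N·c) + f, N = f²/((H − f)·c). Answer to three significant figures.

f/8.98

Rearrange H = f²/(N·c) + f for N: N = f² / ((H − f)·c).
N = 120² / ((107000 − 120) × 0.015) = 14400 / 1603 ≈ 8.98.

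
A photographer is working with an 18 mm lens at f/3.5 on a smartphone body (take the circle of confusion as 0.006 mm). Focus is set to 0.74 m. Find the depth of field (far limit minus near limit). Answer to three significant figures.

69.4 mm

Hyperfocal distance H = f²/(N·c) + f = 18²/(3.5 × 0.006) + 18 = 324/0.021 + 18 ≈ 15446.6 mm ≈ 15.45 m.
Near limit Dn = s·(H − f)/(H + s − 2f) = 740 × (15446.6 − 18) / (15446.6 + 740 − 2 × 18) = 740 × 15428.6 / 16150.6 ≈ 706.919 mm.
Far limit Df = s·(H − f)/(H − s) = 740 × (15446.6 − 18) / (15446.6 − 740) = 740 × 15428.6 / 14706.6 ≈ 776.329 mm.
Depth of field = Df − Dn = 776.329 − 706.919 ≈ 69.410 mm.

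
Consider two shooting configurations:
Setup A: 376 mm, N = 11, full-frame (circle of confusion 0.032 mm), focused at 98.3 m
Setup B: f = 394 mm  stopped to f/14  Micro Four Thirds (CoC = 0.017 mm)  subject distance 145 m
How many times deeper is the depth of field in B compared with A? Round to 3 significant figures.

Setup A: H = 376²/(11×0.032) + 376 ≈ 402012.4 mm; DoF = Df − Dn = 129994 − 79031 ≈ 50963 mm.
Setup B: H = 394²/(14×0.017) + 394 ≈ 652646.1 mm; DoF = Df − Dn = 186304 − 118687 ≈ 67617 mm.
Ratio = 67617 / 50963 ≈ 1.33.

1.33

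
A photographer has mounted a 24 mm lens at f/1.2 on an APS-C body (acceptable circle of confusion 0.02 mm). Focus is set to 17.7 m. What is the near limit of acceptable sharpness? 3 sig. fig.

10.2 m

Hyperfocal distance H = f²/(N·c) + f = 24²/(1.2 × 0.02) + 24 = 576/0.024 + 24 ≈ 24024.0 mm ≈ 24.02 m.
Near limit Dn = s·(H − f)/(H + s − 2f) = 17700 × (24024.0 − 24) / (24024.0 + 17700 − 2 × 24) = 17700 × 24000.0 / 41676.0 ≈ 10193 mm ≈ 10.2 m.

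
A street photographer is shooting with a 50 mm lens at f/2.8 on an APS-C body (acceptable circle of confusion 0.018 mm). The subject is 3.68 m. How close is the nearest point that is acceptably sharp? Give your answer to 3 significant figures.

3.43 m

Hyperfocal distance H = f²/(N·c) + f = 50²/(2.8 × 0.018) + 50 = 2500/0.0504 + 50 ≈ 49653.2 mm ≈ 49.65 m.
Near limit Dn = s·(H − f)/(H + s − 2f) = 3680 × (49653.2 − 50) / (49653.2 + 3680 − 2 × 50) = 3680 × 49603.2 / 53233.2 ≈ 3429.1 mm ≈ 3.43 m.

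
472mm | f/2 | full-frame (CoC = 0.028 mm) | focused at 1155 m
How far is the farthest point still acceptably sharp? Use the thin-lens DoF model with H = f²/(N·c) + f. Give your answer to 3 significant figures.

Hyperfocal distance H = f²/(N·c) + f = 472²/(2 × 0.028) + 472 = 222784/0.056 + 472 ≈ 3978757.7 mm ≈ 3979 m.
Far limit Df = s·(H − f)/(H − s) = 1155000 × (3978757.7 − 472) / (3978757.7 − 1155000) = 1155000 × 3978285.7 / 2823757.7 ≈ 1627236 mm ≈ 1630 m.

1630 m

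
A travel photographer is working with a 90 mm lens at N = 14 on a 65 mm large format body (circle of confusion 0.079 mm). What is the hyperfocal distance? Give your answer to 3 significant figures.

7.41 m

Hyperfocal distance H = f²/(N·c) + f = 90²/(14 × 0.079) + 90 = 8100/1.106 + 90 ≈ 7413.7 mm ≈ 7.41 m.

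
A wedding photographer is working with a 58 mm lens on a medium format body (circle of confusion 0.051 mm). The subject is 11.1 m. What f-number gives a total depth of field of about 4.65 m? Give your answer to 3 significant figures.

Write h = H − f = f²/(N·c). The thin-lens limits are Dn = s·h/(h + (s−f)) and Df = s·h/(h − (s−f)), so DoF = Df − Dn = 2·s·(s−f)·h / (h² − (s−f)²).
That is a quadratic in h: DoF·h² − 2·s·(s−f)·h − DoF·(s−f)² = 0 ⇒ h = (s−f)·(s + √(s² + DoF²)) / DoF = 11042 × (11100 + √(11100² + 4650²)) / 4650 = 11042 × (11100 + 12034.6) / 4650 ≈ 54936 mm.
Then N = f²/(c·h) = 58² / (0.051 × 54936) = 3364 / 2801.7 ≈ 1.20.

f/1.20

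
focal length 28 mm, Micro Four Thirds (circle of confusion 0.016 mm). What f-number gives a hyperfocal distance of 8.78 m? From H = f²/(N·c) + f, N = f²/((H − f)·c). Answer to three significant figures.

f/5.60

Rearrange H = f²/(N·c) + f for N: N = f² / ((H − f)·c).
N = 28² / ((8780 − 28) × 0.016) = 784 / 140.0 ≈ 5.60.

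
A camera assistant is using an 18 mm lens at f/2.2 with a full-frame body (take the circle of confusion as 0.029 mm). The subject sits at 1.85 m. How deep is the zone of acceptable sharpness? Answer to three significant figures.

1.53 m

Hyperfocal distance H = f²/(N·c) + f = 18²/(2.2 × 0.029) + 18 = 324/0.0638 + 18 ≈ 5096.4 mm ≈ 5.096 m.
Near limit Dn = s·(H − f)/(H + s − 2f) = 1850 × (5096.4 − 18) / (5096.4 + 1850 − 2 × 18) = 1850 × 5078.4 / 6910.4 ≈ 1359.5 mm.
Far limit Df = s·(H − f)/(H − s) = 1850 × (5096.4 − 18) / (5096.4 − 1850) = 1850 × 5078.4 / 3246.4 ≈ 2894.0 mm.
Depth of field = Df − Dn = 2894.0 − 1359.5 ≈ 1534.5 mm ≈ 1.53 m.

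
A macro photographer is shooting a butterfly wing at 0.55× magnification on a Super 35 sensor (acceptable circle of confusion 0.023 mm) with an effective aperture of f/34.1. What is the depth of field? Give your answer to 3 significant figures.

5.19 mm

At magnification m, DoF ≈ 2·N_eff·c/m² = 2 × 34.1 × 0.023 / 0.55² = 1.569 / 0.3025 ≈ 5.19 mm.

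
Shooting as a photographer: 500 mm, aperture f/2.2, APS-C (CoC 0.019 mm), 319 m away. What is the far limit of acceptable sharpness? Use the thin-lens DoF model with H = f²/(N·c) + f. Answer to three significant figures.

Hyperfocal distance H = f²/(N·c) + f = 500²/(2.2 × 0.019) + 500 = 250000/0.0418 + 500 ≈ 5981361.2 mm ≈ 5981 m.
Far limit Df = s·(H − f)/(H − s) = 319000 × (5981361.2 − 500) / (5981361.2 − 319000) = 319000 × 5980861.2 / 5662361.2 ≈ 336943 mm ≈ 337 m.

337 m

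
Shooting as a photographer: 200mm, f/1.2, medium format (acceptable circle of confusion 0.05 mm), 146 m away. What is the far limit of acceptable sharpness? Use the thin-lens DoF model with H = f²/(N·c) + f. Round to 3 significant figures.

187 m

Hyperfocal distance H = f²/(N·c) + f = 200²/(1.2 × 0.05) + 200 = 40000/0.06 + 200 ≈ 666866.7 mm ≈ 666.9 m.
Far limit Df = s·(H − f)/(H − s) = 146000 × (666866.7 − 200) / (666866.7 − 146000) = 146000 × 666666.7 / 520866.7 ≈ 186868 mm ≈ 187 m.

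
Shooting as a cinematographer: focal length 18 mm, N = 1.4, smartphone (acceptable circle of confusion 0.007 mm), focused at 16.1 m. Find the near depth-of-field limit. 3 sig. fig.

10.8 m

Hyperfocal distance H = f²/(N·c) + f = 18²/(1.4 × 0.007) + 18 = 324/0.0098 + 18 ≈ 33079.2 mm ≈ 33.08 m.
Near limit Dn = s·(H − f)/(H + s − 2f) = 16100 × (33079.2 − 18) / (33079.2 + 16100 − 2 × 18) = 16100 × 33061.2 / 49143.2 ≈ 10831 mm ≈ 10.8 m.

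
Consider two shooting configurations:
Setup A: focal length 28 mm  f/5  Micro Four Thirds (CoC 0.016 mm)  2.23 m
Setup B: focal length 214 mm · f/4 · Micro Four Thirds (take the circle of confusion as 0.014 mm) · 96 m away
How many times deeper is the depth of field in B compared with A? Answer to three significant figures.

Setup A: H = 28²/(5×0.016) + 28 ≈ 9828.0 mm; DoF = Df − Dn = 2876.3 − 1820.9 ≈ 1055.4 mm.
Setup B: H = 214²/(4×0.014) + 214 ≈ 817999.7 mm; DoF = Df − Dn = 108736 − 85935 ≈ 22801 mm.
Ratio = 22801 / 1055.4 ≈ 21.6.

21.6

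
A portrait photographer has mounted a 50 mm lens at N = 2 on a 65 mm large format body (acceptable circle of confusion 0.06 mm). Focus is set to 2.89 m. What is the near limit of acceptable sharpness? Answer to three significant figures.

2.54 m

Hyperfocal distance H = f²/(N·c) + f = 50²/(2 × 0.06) + 50 = 2500/0.12 + 50 ≈ 20883.3 mm ≈ 20.88 m.
Near limit Dn = s·(H − f)/(H + s − 2f) = 2890 × (20883.3 − 50) / (20883.3 + 2890 − 2 × 50) = 2890 × 20833.3 / 23673.3 ≈ 2543.3 mm ≈ 2.54 m.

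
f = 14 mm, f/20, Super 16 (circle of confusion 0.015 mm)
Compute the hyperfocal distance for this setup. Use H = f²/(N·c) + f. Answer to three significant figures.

0.667 m

Hyperfocal distance H = f²/(N·c) + f = 14²/(20 × 0.015) + 14 = 196/0.3 + 14 ≈ 667.3 mm ≈ 0.667 m.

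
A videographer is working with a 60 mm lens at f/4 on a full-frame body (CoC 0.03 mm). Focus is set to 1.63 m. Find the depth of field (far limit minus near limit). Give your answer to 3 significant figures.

Hyperfocal distance H = f²/(N·c) + f = 60²/(4 × 0.03) + 60 = 3600/0.12 + 60 ≈ 30060.0 mm ≈ 30.06 m.
Near limit Dn = s·(H − f)/(H + s − 2f) = 1630 × (30060.0 − 60) / (30060.0 + 1630 − 2 × 60) = 1630 × 30000.0 / 31570.0 ≈ 1548.94 mm.
Far limit Df = s·(H − f)/(H − s) = 1630 × (30060.0 − 60) / (30060.0 − 1630) = 1630 × 30000.0 / 28430.0 ≈ 1720.01 mm.
Depth of field = Df − Dn = 1720.01 − 1548.94 ≈ 171.07 mm.

171 mm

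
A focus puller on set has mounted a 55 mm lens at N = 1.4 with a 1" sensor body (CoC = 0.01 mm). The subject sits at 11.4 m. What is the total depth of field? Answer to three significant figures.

Hyperfocal distance H = f²/(N·c) + f = 55²/(1.4 × 0.01) + 55 = 3025/0.014 + 55 ≈ 216126.4 mm ≈ 216.1 m.
Near limit Dn = s·(H − f)/(H + s − 2f) = 11400 × (216126.4 − 55) / (216126.4 + 11400 − 2 × 55) = 11400 × 216071.4 / 227416.4 ≈ 10831.3 mm.
Far limit Df = s·(H − f)/(H − s) = 11400 × (216126.4 − 55) / (216126.4 − 11400) = 11400 × 216071.4 / 204726.4 ≈ 12031.7 mm.
Depth of field = Df − Dn = 12031.7 − 10831.3 ≈ 1200.4 mm ≈ 1.20 m.

1.20 m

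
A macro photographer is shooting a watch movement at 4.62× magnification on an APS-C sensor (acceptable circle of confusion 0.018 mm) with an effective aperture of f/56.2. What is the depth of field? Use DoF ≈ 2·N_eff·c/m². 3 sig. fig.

0.0948 mm

At magnification m, DoF ≈ 2·N_eff·c/m² = 2 × 56.2 × 0.018 / 4.62² = 2.023 / 21.34 ≈ 0.0948 mm.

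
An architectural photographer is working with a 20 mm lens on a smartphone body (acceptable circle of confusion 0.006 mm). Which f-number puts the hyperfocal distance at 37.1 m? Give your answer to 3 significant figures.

Rearrange H = f²/(N·c) + f for N: N = f² / ((H − f)·c).
N = 20² / ((37100 − 20) × 0.006) = 400 / 222.5 ≈ 1.80.

f/1.80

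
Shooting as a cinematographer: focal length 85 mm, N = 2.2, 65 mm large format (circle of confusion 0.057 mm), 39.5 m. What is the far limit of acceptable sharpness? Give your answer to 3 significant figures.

Hyperfocal distance H = f²/(N·c) + f = 85²/(2.2 × 0.057) + 85 = 7225/0.1254 + 85 ≈ 57700.6 mm ≈ 57.70 m.
Far limit Df = s·(H − f)/(H − s) = 39500 × (57700.6 − 85) / (57700.6 − 39500) = 39500 × 57615.6 / 18200.6 ≈ 125041 mm ≈ 125 m.

125 m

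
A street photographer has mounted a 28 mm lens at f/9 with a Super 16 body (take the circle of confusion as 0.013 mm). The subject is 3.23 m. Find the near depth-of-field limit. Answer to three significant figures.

2.19 m

Hyperfocal distance H = f²/(N·c) + f = 28²/(9 × 0.013) + 28 = 784/0.117 + 28 ≈ 6728.9 mm ≈ 6.729 m.
Near limit Dn = s·(H − f)/(H + s − 2f) = 3230 × (6728.9 − 28) / (6728.9 + 3230 − 2 × 28) = 3230 × 6700.9 / 9902.9 ≈ 2185.6 mm ≈ 2.19 m.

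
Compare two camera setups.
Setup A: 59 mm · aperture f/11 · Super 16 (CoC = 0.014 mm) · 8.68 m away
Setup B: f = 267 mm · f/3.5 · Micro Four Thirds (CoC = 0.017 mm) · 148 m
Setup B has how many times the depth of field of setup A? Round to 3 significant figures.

4.78

Setup A: H = 59²/(11×0.014) + 59 ≈ 22662.9 mm; DoF = Df − Dn = 14031.6 − 6283.5 ≈ 7748.1 mm.
Setup B: H = 267²/(3.5×0.017) + 267 ≈ 1198401.5 mm; DoF = Df − Dn = 168815 − 131754 ≈ 37061 mm.
Ratio = 37061 / 7748.1 ≈ 4.78.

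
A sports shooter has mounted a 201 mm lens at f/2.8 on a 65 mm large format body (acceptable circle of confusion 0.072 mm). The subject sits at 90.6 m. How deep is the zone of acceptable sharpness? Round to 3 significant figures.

Hyperfocal distance H = f²/(N·c) + f = 201²/(2.8 × 0.072) + 201 = 40401/0.2016 + 201 ≈ 200602.8 mm ≈ 200.6 m.
Near limit Dn = s·(H − f)/(H + s − 2f) = 90600 × (200602.8 − 201) / (200602.8 + 90600 − 2 × 201) = 90600 × 200401.8 / 290800.8 ≈ 62436 mm.
Far limit Df = s·(H − f)/(H − s) = 90600 × (200602.8 − 201) / (200602.8 − 90600) = 90600 × 200401.8 / 110002.8 ≈ 165054 mm.
Depth of field = Df − Dn = 165054 − 62436 ≈ 102618 mm ≈ 103 m.

103 m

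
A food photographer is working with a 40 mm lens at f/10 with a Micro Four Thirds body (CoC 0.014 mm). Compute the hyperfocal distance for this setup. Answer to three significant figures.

Hyperfocal distance H = f²/(N·c) + f = 40²/(10 × 0.014) + 40 = 1600/0.14 + 40 ≈ 11468.6 mm ≈ 11.5 m.

11.5 m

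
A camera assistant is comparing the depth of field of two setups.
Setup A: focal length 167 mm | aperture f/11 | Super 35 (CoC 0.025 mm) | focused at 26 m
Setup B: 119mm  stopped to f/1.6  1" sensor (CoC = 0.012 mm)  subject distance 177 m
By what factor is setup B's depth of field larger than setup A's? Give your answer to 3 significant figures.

Setup A: H = 167²/(11×0.025) + 167 ≈ 101581.5 mm; DoF = Df − Dn = 34887 − 20722 ≈ 14165 mm.
Setup B: H = 119²/(1.6×0.012) + 119 ≈ 737671.1 mm; DoF = Df − Dn = 232840 − 142762 ≈ 90078 mm.
Ratio = 90078 / 14165 ≈ 6.36.

6.36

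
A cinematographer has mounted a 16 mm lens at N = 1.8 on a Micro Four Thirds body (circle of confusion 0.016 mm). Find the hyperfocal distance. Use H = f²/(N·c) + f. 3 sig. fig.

Hyperfocal distance H = f²/(N·c) + f = 16²/(1.8 × 0.016) + 16 = 256/0.0288 + 16 ≈ 8904.9 mm ≈ 8.90 m.

8.90 m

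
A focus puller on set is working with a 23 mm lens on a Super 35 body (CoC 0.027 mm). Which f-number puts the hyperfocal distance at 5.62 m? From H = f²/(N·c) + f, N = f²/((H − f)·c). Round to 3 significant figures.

Rearrange H = f²/(N·c) + f for N: N = f² / ((H − f)·c).
N = 23² / ((5620 − 23) × 0.027) = 529 / 151.1 ≈ 3.50.

f/3.50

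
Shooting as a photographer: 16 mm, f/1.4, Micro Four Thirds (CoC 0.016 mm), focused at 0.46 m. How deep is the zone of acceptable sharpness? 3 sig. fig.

35.8 mm

Hyperfocal distance H = f²/(N·c) + f = 16²/(1.4 × 0.016) + 16 = 256/0.0224 + 16 ≈ 11444.6 mm ≈ 11.44 m.
Near limit Dn = s·(H − f)/(H + s − 2f) = 460 × (11444.6 − 16) / (11444.6 + 460 − 2 × 16) = 460 × 11428.6 / 11872.6 ≈ 442.797 mm.
Far limit Df = s·(H − f)/(H − s) = 460 × (11444.6 − 16) / (11444.6 − 460) = 460 × 11428.6 / 10984.6 ≈ 478.593 mm.
Depth of field = Df − Dn = 478.593 − 442.797 ≈ 35.796 mm.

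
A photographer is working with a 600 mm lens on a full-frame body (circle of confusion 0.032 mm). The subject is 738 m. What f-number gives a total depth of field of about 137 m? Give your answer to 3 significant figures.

f/1.40

Write h = H − f = f²/(N·c). The thin-lens limits are Dn = s·h/(h + (s−f)) and Df = s·h/(h − (s−f)), so DoF = Df − Dn = 2·s·(s−f)·h / (h² − (s−f)²).
That is a quadratic in h: DoF·h² − 2·s·(s−f)·h − DoF·(s−f)² = 0 ⇒ h = (s−f)·(s + √(s² + DoF²)) / DoF = 737400 × (738000 + √(738000² + 137000²)) / 137000 = 737400 × (738000 + 750608) / 137000 ≈ 8012408 mm.
Then N = f²/(c·h) = 600² / (0.032 × 8012408) = 360000 / 256397 ≈ 1.40.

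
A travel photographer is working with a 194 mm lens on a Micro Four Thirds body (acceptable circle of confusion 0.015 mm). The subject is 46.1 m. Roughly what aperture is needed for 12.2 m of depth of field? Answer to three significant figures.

Write h = H − f = f²/(N·c). The thin-lens limits are Dn = s·h/(h + (s−f)) and Df = s·h/(h − (s−f)), so DoF = Df − Dn = 2·s·(s−f)·h / (h² − (s−f)²).
That is a quadratic in h: DoF·h² − 2·s·(s−f)·h − DoF·(s−f)² = 0 ⇒ h = (s−f)·(s + √(s² + DoF²)) / DoF = 45906 × (46100 + √(46100² + 12200²)) / 12200 = 45906 × (46100 + 47687.0) / 12200 ≈ 352900 mm.
Then N = f²/(c·h) = 194² / (0.015 × 352900) = 37636 / 5293.5 ≈ 7.11.

f/7.11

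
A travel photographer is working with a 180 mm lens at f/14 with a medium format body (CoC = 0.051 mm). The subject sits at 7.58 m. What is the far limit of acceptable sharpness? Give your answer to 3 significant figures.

Hyperfocal distance H = f²/(N·c) + f = 180²/(14 × 0.051) + 180 = 32400/0.714 + 180 ≈ 45558.2 mm ≈ 45.56 m.
Far limit Df = s·(H − f)/(H − s) = 7580 × (45558.2 − 180) / (45558.2 − 7580) = 7580 × 45378.2 / 37978.2 ≈ 9057.0 mm ≈ 9.06 m.

9.06 m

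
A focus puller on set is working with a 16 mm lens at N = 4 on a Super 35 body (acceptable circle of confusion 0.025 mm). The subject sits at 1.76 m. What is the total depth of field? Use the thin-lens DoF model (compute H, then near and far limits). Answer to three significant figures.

Hyperfocal distance H = f²/(N·c) + f = 16²/(4 × 0.025) + 16 = 256/0.1 + 16 ≈ 2576.0 mm ≈ 2.576 m.
Near limit Dn = s·(H − f)/(H + s − 2f) = 1760 × (2576.0 − 16) / (2576.0 + 1760 − 2 × 16) = 1760 × 2560.0 / 4304.0 ≈ 1046.8 mm.
Far limit Df = s·(H − f)/(H − s) = 1760 × (2576.0 − 16) / (2576.0 − 1760) = 1760 × 2560.0 / 816.0 ≈ 5521.6 mm.
Depth of field = Df − Dn = 5521.6 − 1046.8 ≈ 4474.8 mm ≈ 4.47 m.

4.47 m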